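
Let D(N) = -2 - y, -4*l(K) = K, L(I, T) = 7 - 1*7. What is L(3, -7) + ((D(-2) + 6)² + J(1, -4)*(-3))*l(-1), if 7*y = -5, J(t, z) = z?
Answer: 1677/196 ≈ 8.5561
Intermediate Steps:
L(I, T) = 0 (L(I, T) = 7 - 7 = 0)
y = -5/7 (y = (⅐)*(-5) = -5/7 ≈ -0.71429)
l(K) = -K/4
D(N) = -9/7 (D(N) = -2 - 1*(-5/7) = -2 + 5/7 = -9/7)
L(3, -7) + ((D(-2) + 6)² + J(1, -4)*(-3))*l(-1) = 0 + ((-9/7 + 6)² - 4*(-3))*(-¼*(-1)) = 0 + ((33/7)² + 12)*(¼) = 0 + (1089/49 + 12)*(¼) = 0 + (1677/49)*(¼) = 0 + 1677/196 = 1677/196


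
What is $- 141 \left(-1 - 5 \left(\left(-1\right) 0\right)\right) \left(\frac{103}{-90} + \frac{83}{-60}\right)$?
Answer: $- \frac{4277}{12} \approx -356.42$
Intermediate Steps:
$- 141 \left(-1 - 5 \left(\left(-1\right) 0\right)\right) \left(\frac{103}{-90} + \frac{83}{-60}\right) = - 141 \left(-1 - 0\right) \left(103 \left(- \frac{1}{90}\right) + 83 \left(- \frac{1}{60}\right)\right) = - 141 \left(-1 + 0\right) \left(- \frac{103}{90} - \frac{83}{60}\right) = \left(-141\right) \left(-1\right) \left(- \frac{91}{36}\right) = 141 \left(- \frac{91}{36}\right) = - \frac{4277}{12}$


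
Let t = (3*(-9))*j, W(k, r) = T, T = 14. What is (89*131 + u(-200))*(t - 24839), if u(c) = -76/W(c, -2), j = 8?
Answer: -2043861625/7 ≈ -2.9198e+8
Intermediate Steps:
W(k, r) = 14
u(c) = -38/7 (u(c) = -76/14 = -76*1/14 = -38/7)
t = -216 (t = (3*(-9))*8 = -27*8 = -216)
(89*131 + u(-200))*(t - 24839) = (89*131 - 38/7)*(-216 - 24839) = (11659 - 38/7)*(-25055) = (81575/7)*(-25055) = -2043861625/7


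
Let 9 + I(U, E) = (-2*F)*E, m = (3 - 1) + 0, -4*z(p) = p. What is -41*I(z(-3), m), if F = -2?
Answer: 41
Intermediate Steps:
z(p) = -p/4
m = 2 (m = 2 + 0 = 2)
I(U, E) = -9 + 4*E (I(U, E) = -9 + (-2*(-2))*E = -9 + 4*E)
-41*I(z(-3), m) = -41*(-9 + 4*2) = -41*(-9 + 8) = -41*(-1) = 41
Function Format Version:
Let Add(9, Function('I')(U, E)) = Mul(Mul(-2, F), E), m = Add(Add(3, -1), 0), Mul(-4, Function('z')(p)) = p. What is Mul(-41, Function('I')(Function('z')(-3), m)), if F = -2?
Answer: 41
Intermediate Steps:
Function('z')(p) = Mul(Rational(-1, 4), p)
m = 2 (m = Add(2, 0) = 2)
Function('I')(U, E) = Add(-9, Mul(4, E)) (Function('I')(U, E) = Add(-9, Mul(Mul(-2, -2), E)) = Add(-9, Mul(4, E)))
Mul(-41, Function('I')(Function('z')(-3), m)) = Mul(-41, Add(-9, Mul(4, 2))) = Mul(-41, Add(-9, 8)) = Mul(-41, -1) = 41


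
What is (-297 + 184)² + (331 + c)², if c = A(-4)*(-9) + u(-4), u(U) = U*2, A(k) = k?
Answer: 141650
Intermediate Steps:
u(U) = 2*U
c = 28 (c = -4*(-9) + 2*(-4) = 36 - 8 = 28)
(-297 + 184)² + (331 + c)² = (-297 + 184)² + (331 + 28)² = (-113)² + 359² = 12769 + 128881 = 141650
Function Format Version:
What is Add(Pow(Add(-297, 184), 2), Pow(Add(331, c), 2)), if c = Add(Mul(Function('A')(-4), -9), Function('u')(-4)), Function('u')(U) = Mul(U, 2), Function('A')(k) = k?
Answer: 141650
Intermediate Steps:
Function('u')(U) = Mul(2, U)
c = 28 (c = Add(Mul(-4, -9), Mul(2, -4)) = Add(36, -8) = 28)
Add(Pow(Add(-297, 184), 2), Pow(Add(331, c), 2)) = Add(Pow(Add(-297, 184), 2), Pow(Add(331, 28), 2)) = Add(Pow(-113, 2), Pow(359, 2)) = Add(12769, 128881) = 141650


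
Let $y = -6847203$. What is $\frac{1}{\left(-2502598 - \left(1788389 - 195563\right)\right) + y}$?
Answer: $- \frac{1}{10942627} \approx -9.1386 \cdot 10^{-8}$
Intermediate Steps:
$\frac{1}{\left(-2502598 - \left(1788389 - 195563\right)\right) + y} = \frac{1}{\left(-2502598 - \left(1788389 - 195563\right)\right) - 6847203} = \frac{1}{\left(-2502598 - 1592826\right) - 6847203} = \frac{1}{-4095424 - 6847203} = \frac{1}{-10942627} = - \frac{1}{10942627}$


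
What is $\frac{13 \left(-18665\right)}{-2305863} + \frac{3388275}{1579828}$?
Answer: $\frac{8196235321385}{3642866931564} \approx 2.2499$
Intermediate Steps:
$\frac{13 \left(-18665\right)}{-2305863} + \frac{3388275}{1579828} = \left(-242645\right) \left(- \frac{1}{2305863}\right) + 3388275 \cdot \frac{1}{1579828} = \frac{242645}{2305863} + \frac{3388275}{1579828} = \frac{8196235321385}{3642866931564}$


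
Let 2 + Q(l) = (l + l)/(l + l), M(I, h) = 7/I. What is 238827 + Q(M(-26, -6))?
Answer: 238826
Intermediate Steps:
Q(l) = -1 (Q(l) = -2 + (l + l)/(l + l) = -2 + (2*l)/((2*l)) = -2 + (2*l)*(1/(2*l)) = -2 + 1 = -1)
238827 + Q(M(-26, -6)) = 238827 - 1 = 238826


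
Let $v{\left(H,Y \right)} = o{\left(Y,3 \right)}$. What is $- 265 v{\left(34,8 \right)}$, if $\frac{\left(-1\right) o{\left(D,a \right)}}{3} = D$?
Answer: $6360$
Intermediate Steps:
$o{\left(D,a \right)} = - 3 D$
$v{\left(H,Y \right)} = - 3 Y$
$- 265 v{\left(34,8 \right)} = - 265 \left(\left(-3\right) 8\right) = \left(-265\right) \left(-24\right) = 6360$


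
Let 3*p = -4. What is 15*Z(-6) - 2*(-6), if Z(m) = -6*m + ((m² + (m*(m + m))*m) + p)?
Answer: -5408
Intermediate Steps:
p = -4/3 (p = (⅓)*(-4) = -4/3 ≈ -1.3333)
Z(m) = -4/3 + m² - 6*m + 2*m³ (Z(m) = -6*m + ((m² + (m*(m + m))*m) - 4/3) = -6*m + ((m² + (m*(2*m))*m) - 4/3) = -6*m + ((m² + (2*m²)*m) - 4/3) = -6*m + ((m² + 2*m³) - 4/3) = -6*m + (-4/3 + m² + 2*m³) = -4/3 + m² - 6*m + 2*m³)
15*Z(-6) - 2*(-6) = 15*(-4/3 + (-6)² - 6*(-6) + 2*(-6)³) - 2*(-6) = 15*(-4/3 + 36 + 36 + 2*(-216)) + 12 = 15*(-4/3 + 36 + 36 - 432) + 12 = 15*(-1084/3) + 12 = -5420 + 12 = -5408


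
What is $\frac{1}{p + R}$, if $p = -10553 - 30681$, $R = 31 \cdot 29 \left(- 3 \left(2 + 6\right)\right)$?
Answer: $- \frac{1}{62810} \approx -1.5921 \cdot 10^{-5}$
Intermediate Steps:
$R = -21576$ ($R = 899 \left(\left(-3\right) 8\right) = 899 \left(-24\right) = -21576$)
$p = -41234$
$\frac{1}{p + R} = \frac{1}{-41234 - 21576} = \frac{1}{-62810} = - \frac{1}{62810}$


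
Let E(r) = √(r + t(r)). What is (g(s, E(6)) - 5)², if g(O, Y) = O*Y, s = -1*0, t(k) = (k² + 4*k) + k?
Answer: 25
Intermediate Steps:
t(k) = k² + 5*k
s = 0
E(r) = √(r + r*(5 + r))
(g(s, E(6)) - 5)² = (0*√(6*(6 + 6)) - 5)² = (0*√(6*12) - 5)² = (0*√72 - 5)² = (0*(6*√2) - 5)² = (0 - 5)² = (-5)² = 25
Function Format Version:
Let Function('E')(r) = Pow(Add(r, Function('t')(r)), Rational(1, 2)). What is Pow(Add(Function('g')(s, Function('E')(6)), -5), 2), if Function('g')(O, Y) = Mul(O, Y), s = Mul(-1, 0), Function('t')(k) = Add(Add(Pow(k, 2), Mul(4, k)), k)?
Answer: 25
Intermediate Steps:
Function('t')(k) = Add(Pow(k, 2), Mul(5, k))
s = 0
Function('E')(r) = Pow(Add(r, Mul(r, Add(5, r))), Rational(1, 2))
Pow(Add(Function('g')(s, Function('E')(6)), -5), 2) = Pow(Add(Mul(0, Pow(Mul(6, Add(6, 6)), Rational(1, 2))), -5), 2) = Pow(Add(Mul(0, Pow(Mul(6, 12), Rational(1, 2))), -5), 2) = Pow(Add(Mul(0, Pow(72, Rational(1, 2))), -5), 2) = Pow(Add(Mul(0, Mul(6, Pow(2, Rational(1, 2)))), -5), 2) = Pow(Add(0, -5), 2) = Pow(-5, 2) = 25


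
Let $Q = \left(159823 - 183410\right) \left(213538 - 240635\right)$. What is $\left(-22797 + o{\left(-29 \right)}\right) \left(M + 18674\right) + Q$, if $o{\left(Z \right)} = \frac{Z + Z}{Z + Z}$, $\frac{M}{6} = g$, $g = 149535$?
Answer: $-20239354725$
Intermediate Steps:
$M = 897210$ ($M = 6 \cdot 149535 = 897210$)
$o{\left(Z \right)} = 1$ ($o{\left(Z \right)} = \frac{2 Z}{2 Z} = 2 Z \frac{1}{2 Z} = 1$)
$Q = 639136939$ ($Q = \left(-23587\right) \left(-27097\right) = 639136939$)
$\left(-22797 + o{\left(-29 \right)}\right) \left(M + 18674\right) + Q = \left(-22797 + 1\right) \left(897210 + 18674\right) + 639136939 = \left(-22796\right) 915884 + 639136939 = -20878491664 + 639136939 = -20239354725$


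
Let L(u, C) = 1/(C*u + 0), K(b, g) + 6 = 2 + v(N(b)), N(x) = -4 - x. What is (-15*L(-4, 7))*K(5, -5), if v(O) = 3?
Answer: -15/28 ≈ -0.53571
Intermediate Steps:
K(b, g) = -1 (K(b, g) = -6 + (2 + 3) = -6 + 5 = -1)
L(u, C) = 1/(C*u)
(-15*L(-4, 7))*K(5, -5) = -15/(7*(-4))*(-1) = -15*(-1)/(7*4)*(-1) = -15*(-1/28)*(-1) = (15/28)*(-1) = -15/28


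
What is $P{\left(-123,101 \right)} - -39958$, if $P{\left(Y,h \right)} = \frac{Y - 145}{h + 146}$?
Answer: $\frac{9869358}{247} \approx 39957.0$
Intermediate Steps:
$P{\left(Y,h \right)} = \frac{-145 + Y}{146 + h}$
$P{\left(-123,101 \right)} - -39958 = \frac{-145 - 123}{146 + 101} - -39958 = \frac{1}{247} \left(-268\right) + 39958 = - \frac{268}{247} + 39958 = \frac{9869358}{247}$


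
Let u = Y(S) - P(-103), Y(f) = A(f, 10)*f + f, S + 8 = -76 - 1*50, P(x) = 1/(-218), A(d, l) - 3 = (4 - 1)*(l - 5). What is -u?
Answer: 555027/218 ≈ 2546.0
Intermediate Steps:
A(d, l) = -12 + 3*l (A(d, l) = 3 + (4 - 1)*(l - 5) = 3 + 3*(-5 + l) = 3 + (-15 + 3*l) = -12 + 3*l)
P(x) = -1/218
S = -134 (S = -8 + (-76 - 1*50) = -8 + (-76 - 50) = -8 - 126 = -134)
Y(f) = 19*f (Y(f) = (-12 + 3*10)*f + f = (-12 + 30)*f + f = 18*f + f = 19*f)
u = -555027/218 (u = 19*(-134) - 1*(-1/218) = -2546 + 1/218 = -555027/218 ≈ -2546.0)
-u = -1*(-555027/218) = 555027/218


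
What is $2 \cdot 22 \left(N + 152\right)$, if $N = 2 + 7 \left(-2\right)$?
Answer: $6160$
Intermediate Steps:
$N = -12$ ($N = 2 - 14 = -12$)
$2 \cdot 22 \left(N + 152\right) = 2 \cdot 22 \left(-12 + 152\right) = 44 \cdot 140 = 6160$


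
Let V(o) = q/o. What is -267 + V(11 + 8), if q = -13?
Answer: -5086/19 ≈ -267.68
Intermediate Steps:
V(o) = -13/o
-267 + V(11 + 8) = -267 - 13/(11 + 8) = -267 - 13/19 = -5086/19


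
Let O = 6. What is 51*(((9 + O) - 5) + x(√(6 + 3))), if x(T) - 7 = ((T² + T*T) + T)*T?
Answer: 4080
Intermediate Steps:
x(T) = 7 + T*(T + 2*T²) (x(T) = 7 + ((T² + T*T) + T)*T = 7 + ((T² + T²) + T)*T = 7 + (2*T² + T)*T = 7 + (T + 2*T²)*T = 7 + T*(T + 2*T²))
51*(((9 + O) - 5) + x(√(6 + 3))) = 51*(((9 + 6) - 5) + (7 + (√(6 + 3))² + 2*(√(6 + 3))³)) = 51*((15 - 5) + (7 + (√9)² + 2*(√9)³)) = 51*(10 + (7 + 3² + 2*3³)) = 51*(10 + (7 + 9 + 2*27)) = 51*(10 + (7 + 9 + 54)) = 51*(10 + 70) = 51*80 = 4080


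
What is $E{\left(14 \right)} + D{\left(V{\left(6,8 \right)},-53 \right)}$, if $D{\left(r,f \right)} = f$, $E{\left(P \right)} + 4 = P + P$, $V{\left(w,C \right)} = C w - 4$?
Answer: $-29$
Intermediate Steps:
$V{\left(w,C \right)} = -4 + C w$
$E{\left(P \right)} = -4 + 2 P$ ($E{\left(P \right)} = -4 + \left(P + P\right) = -4 + 2 P$)
$E{\left(14 \right)} + D{\left(V{\left(6,8 \right)},-53 \right)} = \left(-4 + 2 \cdot 14\right) - 53 = \left(-4 + 28\right) - 53 = 24 - 53 = -29$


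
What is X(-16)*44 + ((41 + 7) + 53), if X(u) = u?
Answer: -603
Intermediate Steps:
X(-16)*44 + ((41 + 7) + 53) = -16*44 + ((41 + 7) + 53) = -704 + (48 + 53) = -704 + 101 = -603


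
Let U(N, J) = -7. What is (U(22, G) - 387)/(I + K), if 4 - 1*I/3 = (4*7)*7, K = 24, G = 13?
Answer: 197/276 ≈ 0.71377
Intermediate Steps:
I = -576 (I = 12 - 3*4*7*7 = 12 - 84*7 = 12 - 3*196 = 12 - 588 = -576)
(U(22, G) - 387)/(I + K) = (-7 - 387)/(-576 + 24) = -394/(-552) = -394*(-1/552) = 197/276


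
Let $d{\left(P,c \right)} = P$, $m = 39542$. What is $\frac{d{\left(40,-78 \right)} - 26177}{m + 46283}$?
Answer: $- \frac{26137}{85825} \approx -0.30454$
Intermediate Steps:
$\frac{d{\left(40,-78 \right)} - 26177}{m + 46283} = \frac{40 - 26177}{39542 + 46283} = - \frac{26137}{85825}$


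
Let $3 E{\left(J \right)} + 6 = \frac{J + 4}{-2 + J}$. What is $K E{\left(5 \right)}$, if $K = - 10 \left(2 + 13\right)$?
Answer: $150$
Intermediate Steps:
$K = -150$ ($K = \left(-10\right) 15 = -150$)
$E{\left(J \right)} = -2 + \frac{4 + J}{3 \left(-2 + J\right)}$ ($E{\left(J \right)} = -2 + \frac{\left(J + 4\right) \frac{1}{-2 + J}}{3} = -2 + \frac{\left(4 + J\right) \frac{1}{-2 + J}}{3} = -2 + \frac{\frac{1}{-2 + J} \left(4 + J\right)}{3} = -2 + \frac{4 + J}{3 \left(-2 + J\right)}$)
$K E{\left(5 \right)} = - 150 \frac{16 - 25}{3 \left(-2 + 5\right)} = - 150 \frac{16 - 25}{3 \cdot 3} = - 150 \cdot \frac{1}{3} \cdot \frac{1}{3} \left(-9\right) = \left(-150\right) \left(-1\right) = 150$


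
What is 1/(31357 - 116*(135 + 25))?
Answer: 1/12797 ≈ 7.8143e-5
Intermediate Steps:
1/(31357 - 116*(135 + 25)) = 1/(31357 - 116*160) = 1/(31357 - 18560) = 1/12797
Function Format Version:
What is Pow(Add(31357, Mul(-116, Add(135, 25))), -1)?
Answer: Rational(1, 12797) ≈ 7.8143e-5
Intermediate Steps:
Pow(Add(31357, Mul(-116, Add(135, 25))), -1) = Pow(Add(31357, Mul(-116, 160)), -1) = Pow(Add(31357, -18560), -1) = Pow(12797, -1) = Rational(1, 12797)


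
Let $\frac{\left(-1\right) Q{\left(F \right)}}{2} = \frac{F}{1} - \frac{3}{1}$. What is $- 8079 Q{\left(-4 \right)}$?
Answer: $-113106$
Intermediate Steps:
$Q{\left(F \right)} = 6 - 2 F$ ($Q{\left(F \right)} = - 2 \left(\frac{F}{1} - \frac{3}{1}\right) = - 2 \left(F 1 - 3\right) = - 2 \left(F - 3\right) = - 2 \left(-3 + F\right) = 6 - 2 F$)
$- 8079 Q{\left(-4 \right)} = - 8079 \left(6 - -8\right) = - 8079 \left(6 + 8\right) = \left(-8079\right) 14 = -113106$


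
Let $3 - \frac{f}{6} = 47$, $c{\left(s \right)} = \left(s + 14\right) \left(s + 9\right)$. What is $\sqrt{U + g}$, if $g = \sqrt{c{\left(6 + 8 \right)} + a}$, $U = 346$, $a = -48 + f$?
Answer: $\sqrt{346 + 2 \sqrt{83}} \approx 19.085$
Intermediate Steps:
$c{\left(s \right)} = \left(9 + s\right) \left(14 + s\right)$ ($c{\left(s \right)} = \left(14 + s\right) \left(9 + s\right) = \left(9 + s\right) \left(14 + s\right)$)
$f = -264$ ($f = 18 - 282 = -264$)
$a = -312$ ($a = -48 - 264 = -312$)
$g = 2 \sqrt{83}$ ($g = \sqrt{\left(126 + \left(6 + 8\right)^{2} + 23 \left(6 + 8\right)\right) - 312} = \sqrt{\left(126 + 14^{2} + 23 \cdot 14\right) - 312} = \sqrt{\left(126 + 196 + 322\right) - 312} = \sqrt{644 - 312} = \sqrt{332} = 2 \sqrt{83} \approx 18.221$)
$\sqrt{U + g} = \sqrt{346 + 2 \sqrt{83}}$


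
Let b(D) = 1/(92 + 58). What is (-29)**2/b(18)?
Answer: 126150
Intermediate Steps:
b(D) = 1/150
(-29)**2/b(18) = (-29)**2/(1/150) = 841*150 = 126150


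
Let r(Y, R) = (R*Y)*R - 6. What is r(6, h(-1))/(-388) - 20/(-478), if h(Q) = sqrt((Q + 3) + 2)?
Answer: -211/46366 ≈ -0.0045507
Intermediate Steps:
h(Q) = sqrt(5 + Q) (h(Q) = sqrt((3 + Q) + 2) = sqrt(5 + Q))
r(Y, R) = -6 + Y*R**2 (r(Y, R) = Y*R**2 - 6 = -6 + Y*R**2)
r(6, h(-1))/(-388) - 20/(-478) = (-6 + 6*(sqrt(5 - 1))**2)/(-388) - 20/(-478) = (-6 + 6*(sqrt(4))**2)*(-1/388) - 20*(-1/478) = (-6 + 6*2**2)*(-1/388) + 10/239 = (-6 + 6*4)*(-1/388) + 10/239 = (-6 + 24)*(-1/388) + 10/239 = 18*(-1/388) + 10/239 = -9/194 + 10/239 = -211/46366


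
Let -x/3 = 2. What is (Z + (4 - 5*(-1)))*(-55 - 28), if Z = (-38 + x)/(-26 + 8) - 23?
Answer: 8632/9 ≈ 959.11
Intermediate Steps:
x = -6 (x = -3*2 = -6)
Z = -185/9 (Z = (-38 - 6)/(-26 + 8) - 23 = -44/(-18) - 23 = -44*(-1/18) - 23 = 22/9 - 23 = -185/9 ≈ -20.556)
(Z + (4 - 5*(-1)))*(-55 - 28) = (-185/9 + (4 - 5*(-1)))*(-55 - 28) = (-185/9 + (4 + 5))*(-83) = (-185/9 + 9)*(-83) = -104/9*(-83) = 8632/9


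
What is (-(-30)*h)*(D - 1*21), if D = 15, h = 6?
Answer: -1080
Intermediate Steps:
(-(-30)*h)*(D - 1*21) = (-(-30)*6)*(15 - 1*21) = (-15*(-12))*(15 - 21) = 180*(-6) = -1080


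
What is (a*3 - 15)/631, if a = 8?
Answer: 9/631 ≈ 0.014263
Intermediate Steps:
(a*3 - 15)/631 = (8*3 - 15)/631 = (24 - 15)*(1/631) = 9*(1/631) = 9/631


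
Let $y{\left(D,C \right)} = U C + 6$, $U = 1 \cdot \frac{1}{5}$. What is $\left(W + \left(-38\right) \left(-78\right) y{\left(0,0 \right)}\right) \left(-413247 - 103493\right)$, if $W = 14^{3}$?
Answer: $-10607638720$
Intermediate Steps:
$W = 2744$
$U = \frac{1}{5}$ ($U = 1 \cdot \frac{1}{5} = \frac{1}{5} \approx 0.2$)
$y{\left(D,C \right)} = 6 + \frac{C}{5}$ ($y{\left(D,C \right)} = \frac{C}{5} + 6 = 6 + \frac{C}{5}$)
$\left(W + \left(-38\right) \left(-78\right) y{\left(0,0 \right)}\right) \left(-413247 - 103493\right) = \left(2744 + \left(-38\right) \left(-78\right) \left(6 + \frac{1}{5} \cdot 0\right)\right) \left(-413247 - 103493\right) = \left(2744 + 2964 \left(6 + 0\right)\right) \left(-516740\right) = \left(2744 + 2964 \cdot 6\right) \left(-516740\right) = \left(2744 + 17784\right) \left(-516740\right) = 20528 \left(-516740\right) = -10607638720$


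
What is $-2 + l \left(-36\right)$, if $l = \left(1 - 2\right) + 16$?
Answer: $-542$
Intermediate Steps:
$l = 15$ ($l = -1 + 16 = 15$)
$-2 + l \left(-36\right) = -2 + 15 \left(-36\right) = -2 - 540 = -542$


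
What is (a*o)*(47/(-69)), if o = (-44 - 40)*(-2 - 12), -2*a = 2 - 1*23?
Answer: -193452/23 ≈ -8411.0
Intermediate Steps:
a = 21/2 (a = -(2 - 1*23)/2 = -(2 - 23)/2 = -½*(-21) = 21/2 ≈ 10.500)
o = 1176 (o = -84*(-14) = 1176)
(a*o)*(47/(-69)) = ((21/2)*1176)*(47/(-69)) = 12348*(47*(-1/69)) = 12348*(-47/69) = -193452/23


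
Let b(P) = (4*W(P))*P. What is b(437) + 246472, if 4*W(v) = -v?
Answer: 55503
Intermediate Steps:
W(v) = -v/4 (W(v) = (-v)/4 = -v/4)
b(P) = -P² (b(P) = (4*(-P/4))*P = (-P)*P = -P²)
b(437) + 246472 = -1*437² + 246472 = -1*190969 + 246472 = -190969 + 246472 = 55503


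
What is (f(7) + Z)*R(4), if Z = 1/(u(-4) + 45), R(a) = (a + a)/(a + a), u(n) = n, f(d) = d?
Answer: 288/41 ≈ 7.0244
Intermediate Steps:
R(a) = 1 (R(a) = (2*a)/((2*a)) = (2*a)*(1/(2*a)) = 1)
Z = 1/41 (Z = 1/(-4 + 45) = 1/41 ≈ 0.024390)
(f(7) + Z)*R(4) = (7 + 1/41)*1 = (288/41)*1 = 288/41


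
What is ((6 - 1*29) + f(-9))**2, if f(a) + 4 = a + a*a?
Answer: 2025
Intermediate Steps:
f(a) = -4 + a + a**2 (f(a) = -4 + (a + a*a) = -4 + (a + a**2) = -4 + a + a**2)
((6 - 1*29) + f(-9))**2 = ((6 - 1*29) + (-4 - 9 + (-9)**2))**2 = ((6 - 29) + (-4 - 9 + 81))**2 = (-23 + 68)**2 = 45**2 = 2025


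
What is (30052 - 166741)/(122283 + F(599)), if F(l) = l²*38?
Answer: -136689/13756721 ≈ -0.0099362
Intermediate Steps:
F(l) = 38*l²
(30052 - 166741)/(122283 + F(599)) = (30052 - 166741)/(122283 + 38*599²) = -136689/(122283 + 38*358801) = -136689/(122283 + 13634438) = -136689/13756721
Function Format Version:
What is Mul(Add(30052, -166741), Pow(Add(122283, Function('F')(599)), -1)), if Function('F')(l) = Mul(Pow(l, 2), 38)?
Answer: Rational(-136689, 13756721) ≈ -0.0099362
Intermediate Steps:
Function('F')(l) = Mul(38, Pow(l, 2))
Mul(Add(30052, -166741), Pow(Add(122283, Function('F')(599)), -1)) = Mul(Add(30052, -166741), Pow(Add(122283, Mul(38, Pow(599, 2))), -1)) = Mul(-136689, Pow(Add(122283, Mul(38, 358801)), -1)) = Mul(-136689, Pow(Add(122283, 13634438), -1)) = Mul(-136689, Pow(13756721, -1)) = Mul(-136689, Rational(1, 13756721)) = Rational(-136689, 13756721)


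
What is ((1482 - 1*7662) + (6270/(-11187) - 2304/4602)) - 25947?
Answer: -8353713557/260013 ≈ -32128.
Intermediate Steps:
((1482 - 1*7662) + (6270/(-11187) - 2304/4602)) - 25947 = ((1482 - 7662) + (6270*(-1/11187) - 2304*1/4602)) - 25947 = (-6180 + (-190/339 - 384/767)) - 25947 = (-6180 - 275906/260013) - 25947 = -1607156246/260013 - 25947 = -8353713557/260013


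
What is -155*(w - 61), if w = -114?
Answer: 27125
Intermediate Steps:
-155*(w - 61) = -155*(-114 - 61) = -155*(-175) = 27125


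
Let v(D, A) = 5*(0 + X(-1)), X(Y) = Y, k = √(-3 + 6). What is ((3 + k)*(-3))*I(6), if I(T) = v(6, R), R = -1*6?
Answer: 45 + 15*√3 ≈ 70.981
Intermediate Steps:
R = -6
k = √3 ≈ 1.7320
v(D, A) = -5 (v(D, A) = 5*(0 - 1) = 5*(-1) = -5)
I(T) = -5
((3 + k)*(-3))*I(6) = ((3 + √3)*(-3))*(-5) = (-9 - 3*√3)*(-5) = 45 + 15*√3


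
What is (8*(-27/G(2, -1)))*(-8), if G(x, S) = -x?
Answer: -864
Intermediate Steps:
(8*(-27/G(2, -1)))*(-8) = (8*(-27/((-1*2))))*(-8) = (8*(-27/(-2)))*(-8) = (8*(-27*(-½)))*(-8) = (8*(27/2))*(-8) = 108*(-8) = -864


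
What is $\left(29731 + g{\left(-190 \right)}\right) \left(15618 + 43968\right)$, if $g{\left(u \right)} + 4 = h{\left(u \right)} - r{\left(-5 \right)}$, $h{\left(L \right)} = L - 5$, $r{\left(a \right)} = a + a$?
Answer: $1760289612$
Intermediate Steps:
$r{\left(a \right)} = 2 a$
$h{\left(L \right)} = -5 + L$ ($h{\left(L \right)} = L - 5 = -5 + L$)
$g{\left(u \right)} = 1 + u$ ($g{\left(u \right)} = -4 - \left(5 - 10 - u\right) = -4 + \left(\left(-5 + u\right) - -10\right) = -4 + \left(\left(-5 + u\right) + 10\right) = -4 + \left(5 + u\right) = 1 + u$)
$\left(29731 + g{\left(-190 \right)}\right) \left(15618 + 43968\right) = \left(29731 + \left(1 - 190\right)\right) \left(15618 + 43968\right) = \left(29731 - 189\right) 59586 = 29542 \cdot 59586 = 1760289612$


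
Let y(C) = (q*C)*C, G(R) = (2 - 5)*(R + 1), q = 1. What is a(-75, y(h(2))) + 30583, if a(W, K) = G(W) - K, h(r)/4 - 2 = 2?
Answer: 30549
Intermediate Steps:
G(R) = -3 - 3*R (G(R) = -3*(1 + R) = -3 - 3*R)
h(r) = 16 (h(r) = 8 + 4*2 = 8 + 8 = 16)
y(C) = C² (y(C) = (1*C)*C = C*C = C²)
a(W, K) = -3 - K - 3*W (a(W, K) = (-3 - 3*W) - K = -3 - K - 3*W)
a(-75, y(h(2))) + 30583 = (-3 - 1*16² - 3*(-75)) + 30583 = (-3 - 1*256 + 225) + 30583 = (-3 - 256 + 225) + 30583 = -34 + 30583 = 30549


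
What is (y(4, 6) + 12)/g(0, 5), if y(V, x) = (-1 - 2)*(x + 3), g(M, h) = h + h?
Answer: -3/2 ≈ -1.5000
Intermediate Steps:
g(M, h) = 2*h
y(V, x) = -9 - 3*x (y(V, x) = -3*(3 + x) = -9 - 3*x)
(y(4, 6) + 12)/g(0, 5) = ((-9 - 3*6) + 12)/((2*5)) = ((-9 - 18) + 12)/10 = (-27 + 12)*(1/10) = -15*1/10 = -3/2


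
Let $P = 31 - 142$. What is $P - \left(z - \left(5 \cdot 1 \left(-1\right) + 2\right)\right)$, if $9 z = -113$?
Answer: $- \frac{913}{9} \approx -101.44$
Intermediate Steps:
$z = - \frac{113}{9}$ ($z = \frac{1}{9} \left(-113\right) = - \frac{113}{9} \approx -12.556$)
$P = -111$ ($P = 31 - 142 = -111$)
$P - \left(z - \left(5 \cdot 1 \left(-1\right) + 2\right)\right) = -111 - \left(- \frac{113}{9} - \left(5 \cdot 1 \left(-1\right) + 2\right)\right) = -111 - \left(- \frac{113}{9} - \left(5 \left(-1\right) + 2\right)\right) = -111 - \left(- \frac{113}{9} - \left(-5 + 2\right)\right) = -111 - \left(- \frac{113}{9} - -3\right) = -111 - \left(- \frac{113}{9} + 3\right) = -111 - - \frac{86}{9} = -111 + \frac{86}{9} = - \frac{913}{9}$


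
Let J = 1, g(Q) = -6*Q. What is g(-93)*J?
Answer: 558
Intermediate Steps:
g(-93)*J = -6*(-93)*1 = 558*1 = 558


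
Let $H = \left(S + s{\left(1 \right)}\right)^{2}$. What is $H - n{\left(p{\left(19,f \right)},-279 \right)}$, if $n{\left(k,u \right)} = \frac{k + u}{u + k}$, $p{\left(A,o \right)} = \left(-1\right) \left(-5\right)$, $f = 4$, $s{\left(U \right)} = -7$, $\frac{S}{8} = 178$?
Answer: $2007888$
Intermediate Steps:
$S = 1424$ ($S = 8 \cdot 178 = 1424$)
$p{\left(A,o \right)} = 5$
$n{\left(k,u \right)} = 1$ ($n{\left(k,u \right)} = \frac{k + u}{k + u} = 1$)
$H = 2007889$ ($H = \left(1424 - 7\right)^{2} = 1417^{2} = 2007889$)
$H - n{\left(p{\left(19,f \right)},-279 \right)} = 2007889 - 1 = 2007888$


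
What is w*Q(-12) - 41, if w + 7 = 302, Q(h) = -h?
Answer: 3499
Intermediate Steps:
w = 295 (w = -7 + 302 = 295)
w*Q(-12) - 41 = 295*(-1*(-12)) - 41 = 295*12 - 41 = 3540 - 41 = 3499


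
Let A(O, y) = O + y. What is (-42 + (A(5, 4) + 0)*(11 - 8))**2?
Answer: 225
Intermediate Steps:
(-42 + (A(5, 4) + 0)*(11 - 8))**2 = (-42 + ((5 + 4) + 0)*(11 - 8))**2 = (-42 + (9 + 0)*3)**2 = (-42 + 9*3)**2 = (-42 + 27)**2 = (-15)**2 = 225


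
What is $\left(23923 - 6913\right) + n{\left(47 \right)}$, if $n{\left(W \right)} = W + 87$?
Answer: $17144$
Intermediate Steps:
$n{\left(W \right)} = 87 + W$
$\left(23923 - 6913\right) + n{\left(47 \right)} = \left(23923 - 6913\right) + \left(87 + 47\right) = 17010 + 134 = 17144$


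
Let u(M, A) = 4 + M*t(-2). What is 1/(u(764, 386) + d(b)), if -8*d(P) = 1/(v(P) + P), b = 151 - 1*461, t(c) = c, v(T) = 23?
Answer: -2296/3499103 ≈ -0.00065617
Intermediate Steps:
b = -310 (b = 151 - 461 = -310)
u(M, A) = 4 - 2*M (u(M, A) = 4 + M*(-2) = 4 - 2*M)
d(P) = -1/(8*(23 + P))
1/(u(764, 386) + d(b)) = 1/((4 - 2*764) - 1/(184 + 8*(-310))) = 1/((4 - 1528) - 1/(184 - 2480)) = 1/(-1524 - 1/(-2296)) = 1/(-1524 - 1*(-1/2296)) = 1/(-1524 + 1/2296) = 1/(-3499103/2296) = -2296/3499103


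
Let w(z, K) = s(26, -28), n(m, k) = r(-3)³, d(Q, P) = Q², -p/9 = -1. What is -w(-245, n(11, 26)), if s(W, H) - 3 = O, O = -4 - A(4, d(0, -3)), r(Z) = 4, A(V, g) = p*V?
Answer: 37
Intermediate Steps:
p = 9 (p = -9*(-1) = 9)
A(V, g) = 9*V
n(m, k) = 64 (n(m, k) = 4³ = 64)
O = -40 (O = -4 - 9*4 = -4 - 1*36 = -4 - 36 = -40)
s(W, H) = -37 (s(W, H) = 3 - 40 = -37)
w(z, K) = -37
-w(-245, n(11, 26)) = -1*(-37) = 37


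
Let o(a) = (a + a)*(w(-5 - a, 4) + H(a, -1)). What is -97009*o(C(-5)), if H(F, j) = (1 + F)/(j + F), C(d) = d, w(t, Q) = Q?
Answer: 13581260/3 ≈ 4.5271e+6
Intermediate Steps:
H(F, j) = (1 + F)/(F + j)
o(a) = 2*a*(4 + (1 + a)/(-1 + a)) (o(a) = (a + a)*(4 + (1 + a)/(a - 1)) = (2*a)*(4 + (1 + a)/(-1 + a)) = 2*a*(4 + (1 + a)/(-1 + a)))
-97009*o(C(-5)) = -194018*(-5)*(-3 + 5*(-5))/(-1 - 5) = -194018*(-5)*(-3 - 25)/(-6) = -194018*(-5)*(-1)*(-28)/6 = -97009*(-140/3) = 13581260/3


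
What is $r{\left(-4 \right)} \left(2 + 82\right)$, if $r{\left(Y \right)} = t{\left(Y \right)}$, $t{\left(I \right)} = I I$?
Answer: $1344$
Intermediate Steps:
$t{\left(I \right)} = I^{2}$
$r{\left(Y \right)} = Y^{2}$
$r{\left(-4 \right)} \left(2 + 82\right) = \left(-4\right)^{2} \left(2 + 82\right) = 16 \cdot 84 = 1344$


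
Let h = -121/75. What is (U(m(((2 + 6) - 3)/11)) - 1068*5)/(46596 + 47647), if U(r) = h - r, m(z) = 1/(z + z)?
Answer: -801407/14136450 ≈ -0.056691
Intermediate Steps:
m(z) = 1/(2*z)
h = -121/75 (h = -121*1/75 = -121/75 ≈ -1.6133)
U(r) = -121/75 - r
(U(m(((2 + 6) - 3)/11)) - 1068*5)/(46596 + 47647) = ((-121/75 - 1/(2*(((2 + 6) - 3)/11))) - 1068*5)/(46596 + 47647) = ((-121/75 - 1/(2*((8 - 3)*(1/11)))) - 5340)/94243 = ((-121/75 - 1/(2*(5*(1/11)))) - 5340)*(1/94243) = ((-121/75 - 1/(2*5/11)) - 5340)*(1/94243) = ((-121/75 - 11/(2*5)) - 5340)*(1/94243) = ((-121/75 - 1*11/10) - 5340)*(1/94243) = ((-121/75 - 11/10) - 5340)*(1/94243) = (-407/150 - 5340)*(1/94243) = -801407/150*1/94243 = -801407/14136450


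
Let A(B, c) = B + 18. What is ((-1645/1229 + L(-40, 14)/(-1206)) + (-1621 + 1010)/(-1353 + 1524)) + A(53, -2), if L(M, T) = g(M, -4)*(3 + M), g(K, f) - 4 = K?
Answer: 915016259/14080653 ≈ 64.984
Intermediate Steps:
g(K, f) = 4 + K
L(M, T) = (3 + M)*(4 + M) (L(M, T) = (4 + M)*(3 + M) = (3 + M)*(4 + M))
A(B, c) = 18 + B
((-1645/1229 + L(-40, 14)/(-1206)) + (-1621 + 1010)/(-1353 + 1524)) + A(53, -2) = ((-1645/1229 + ((3 - 40)*(4 - 40))/(-1206)) + (-1621 + 1010)/(-1353 + 1524)) + (18 + 53) = ((-1645*1/1229 - 37*(-36)*(-1/1206)) - 611/171) + 71 = ((-1645/1229 + 1332*(-1/1206)) - 611*1/171) + 71 = ((-1645/1229 - 74/67) - 611/171) + 71 = (-201161/82343 - 611/171) + 71 = -84710104/14080653 + 71 = 915016259/14080653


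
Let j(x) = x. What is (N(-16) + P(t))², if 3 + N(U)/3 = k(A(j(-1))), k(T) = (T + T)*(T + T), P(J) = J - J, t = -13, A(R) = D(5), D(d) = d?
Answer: 84681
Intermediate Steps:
A(R) = 5
P(J) = 0
k(T) = 4*T² (k(T) = (2*T)*(2*T) = 4*T²)
N(U) = 291 (N(U) = -9 + 3*(4*5²) = -9 + 3*(4*25) = -9 + 3*100 = -9 + 300 = 291)
(N(-16) + P(t))² = (291 + 0)² = 291² = 84681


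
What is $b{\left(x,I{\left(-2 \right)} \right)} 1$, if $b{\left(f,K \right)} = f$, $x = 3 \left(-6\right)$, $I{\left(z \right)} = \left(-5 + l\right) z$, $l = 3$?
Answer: $-18$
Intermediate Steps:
$I{\left(z \right)} = - 2 z$ ($I{\left(z \right)} = \left(-5 + 3\right) z = - 2 z$)
$x = -18$
$b{\left(x,I{\left(-2 \right)} \right)} 1 = \left(-18\right) 1 = -18$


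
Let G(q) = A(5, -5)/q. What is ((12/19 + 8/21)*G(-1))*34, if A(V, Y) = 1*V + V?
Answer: -137360/399 ≈ -344.26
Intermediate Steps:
A(V, Y) = 2*V (A(V, Y) = V + V = 2*V)
G(q) = 10/q (G(q) = (2*5)/q = 10/q)
((12/19 + 8/21)*G(-1))*34 = ((12/19 + 8/21)*(10/(-1)))*34 = ((12*(1/19) + 8*(1/21))*(10*(-1)))*34 = ((12/19 + 8/21)*(-10))*34 = ((404/399)*(-10))*34 = -4040/399*34 = -137360/399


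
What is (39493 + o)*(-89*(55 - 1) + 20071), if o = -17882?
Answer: 329891915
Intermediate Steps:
(39493 + o)*(-89*(55 - 1) + 20071) = (39493 - 17882)*(-89*(55 - 1) + 20071) = 21611*(-89*54 + 20071) = 21611*(-4806 + 20071) = 21611*15265 = 329891915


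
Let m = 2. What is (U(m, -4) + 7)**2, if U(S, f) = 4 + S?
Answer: 169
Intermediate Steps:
(U(m, -4) + 7)**2 = ((4 + 2) + 7)**2 = (6 + 7)**2 = 13**2 = 169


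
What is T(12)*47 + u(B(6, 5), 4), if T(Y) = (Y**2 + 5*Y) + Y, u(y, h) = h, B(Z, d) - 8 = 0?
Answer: 10156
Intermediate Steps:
B(Z, d) = 8 (B(Z, d) = 8 + 0 = 8)
T(Y) = Y**2 + 6*Y
T(12)*47 + u(B(6, 5), 4) = (12*(6 + 12))*47 + 4 = (12*18)*47 + 4 = 216*47 + 4 = 10152 + 4 = 10156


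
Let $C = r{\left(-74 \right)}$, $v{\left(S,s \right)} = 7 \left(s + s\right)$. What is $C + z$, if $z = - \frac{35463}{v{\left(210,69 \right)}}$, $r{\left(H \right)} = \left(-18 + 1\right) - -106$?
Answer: $\frac{16837}{322} \approx 52.289$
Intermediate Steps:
$r{\left(H \right)} = 89$ ($r{\left(H \right)} = -17 + 106 = 89$)
$v{\left(S,s \right)} = 14 s$ ($v{\left(S,s \right)} = 7 \cdot 2 s = 14 s$)
$C = 89$
$z = - \frac{11821}{322}$ ($z = - \frac{35463}{14 \cdot 69} = - \frac{35463}{966} = \left(-35463\right) \frac{1}{966} = - \frac{11821}{322} \approx -36.711$)
$C + z = 89 - \frac{11821}{322} = \frac{16837}{322}$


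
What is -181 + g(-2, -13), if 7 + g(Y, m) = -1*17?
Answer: -205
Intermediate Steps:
g(Y, m) = -24 (g(Y, m) = -7 - 1*17 = -7 - 17 = -24)
-181 + g(-2, -13) = -181 - 24 = -205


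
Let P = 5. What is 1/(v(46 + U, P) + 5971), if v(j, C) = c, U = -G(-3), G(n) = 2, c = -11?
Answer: 1/5960 ≈ 0.00016779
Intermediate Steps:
U = -2 (U = -1*2 = -2)
v(j, C) = -11
1/(v(46 + U, P) + 5971) = 1/(-11 + 5971) = 1/5960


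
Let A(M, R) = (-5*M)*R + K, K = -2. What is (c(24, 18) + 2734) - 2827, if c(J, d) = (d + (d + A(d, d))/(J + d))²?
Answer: 138763/441 ≈ 314.66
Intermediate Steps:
A(M, R) = -2 - 5*M*R (A(M, R) = (-5*M)*R - 2 = -5*M*R - 2 = -2 - 5*M*R)
c(J, d) = (d + (-2 + d - 5*d²)/(J + d))² (c(J, d) = (d + (d + (-2 - 5*d*d))/(J + d))² = (d + (d + (-2 - 5*d²))/(J + d))² = (d + (-2 + d - 5*d²)/(J + d))²)
(c(24, 18) + 2734) - 2827 = ((-2 + 18 - 4*18² + 24*18)²/(24 + 18)² + 2734) - 2827 = ((-2 + 18 - 4*324 + 432)²/42² + 2734) - 2827 = ((-2 + 18 - 1296 + 432)²/1764 + 2734) - 2827 = ((1/1764)*(-848)² + 2734) - 2827 = ((1/1764)*719104 + 2734) - 2827 = (179776/441 + 2734) - 2827 = 1385470/441 - 2827 = 138763/441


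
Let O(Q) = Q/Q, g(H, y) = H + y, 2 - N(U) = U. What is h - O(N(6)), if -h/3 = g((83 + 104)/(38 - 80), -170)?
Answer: 7313/14 ≈ 522.36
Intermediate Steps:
N(U) = 2 - U
O(Q) = 1
h = 7327/14 (h = -3*((83 + 104)/(38 - 80) - 170) = -3*(187/(-42) - 170) = -3*(187*(-1/42) - 170) = -3*(-187/42 - 170) = -3*(-7327/42) = 7327/14 ≈ 523.36)
h - O(N(6)) = 7327/14 - 1*1 = 7327/14 - 1 = 7313/14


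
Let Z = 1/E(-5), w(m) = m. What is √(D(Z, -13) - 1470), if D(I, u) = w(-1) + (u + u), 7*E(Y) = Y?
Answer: I*√1497 ≈ 38.691*I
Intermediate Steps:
E(Y) = Y/7
Z = -7/5 (Z = 1/((⅐)*(-5)) = 1/(-5/7) = -7/5 ≈ -1.4000)
D(I, u) = -1 + 2*u (D(I, u) = -1 + (u + u) = -1 + 2*u)
√(D(Z, -13) - 1470) = √((-1 + 2*(-13)) - 1470) = √((-1 - 26) - 1470) = √(-27 - 1470) = √(-1497) = I*√1497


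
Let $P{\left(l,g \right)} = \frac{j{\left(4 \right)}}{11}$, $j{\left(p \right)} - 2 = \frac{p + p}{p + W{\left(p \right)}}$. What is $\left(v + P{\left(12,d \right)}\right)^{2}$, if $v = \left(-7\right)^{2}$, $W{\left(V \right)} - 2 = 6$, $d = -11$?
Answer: $\frac{2640625}{1089} \approx 2424.8$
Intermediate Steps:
$W{\left(V \right)} = 8$ ($W{\left(V \right)} = 2 + 6 = 8$)
$j{\left(p \right)} = 2 + \frac{2 p}{8 + p}$ ($j{\left(p \right)} = 2 + \frac{p + p}{p + 8} = 2 + \frac{2 p}{8 + p}$)
$v = 49$
$P{\left(l,g \right)} = \frac{8}{33}$ ($P{\left(l,g \right)} = \frac{4 \frac{1}{8 + 4} \left(4 + 4\right)}{11} = 4 \cdot \frac{1}{12} \cdot 8 \cdot \frac{1}{11} = \frac{8}{3} \cdot \frac{1}{11} = \frac{8}{33}$)
$\left(v + P{\left(12,d \right)}\right)^{2} = \left(49 + \frac{8}{33}\right)^{2} = \left(\frac{1625}{33}\right)^{2} = \frac{2640625}{1089}$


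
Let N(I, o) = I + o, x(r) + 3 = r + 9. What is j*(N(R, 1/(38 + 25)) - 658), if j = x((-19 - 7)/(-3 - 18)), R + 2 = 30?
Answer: -6032728/1323 ≈ -4559.9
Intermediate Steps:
R = 28 (R = -2 + 30 = 28)
x(r) = 6 + r (x(r) = -3 + (r + 9) = -3 + (9 + r) = 6 + r)
j = 152/21 (j = 6 + (-19 - 7)/(-3 - 18) = 6 - 26/(-21) = 6 - 26*(-1/21) = 6 + 26/21 = 152/21 ≈ 7.2381)
j*(N(R, 1/(38 + 25)) - 658) = 152*((28 + 1/(38 + 25)) - 658)/21 = 152*((28 + 1/63) - 658)/21 = 152*(1765/63 - 658)/21 = (152/21)*(-39689/63) = -6032728/1323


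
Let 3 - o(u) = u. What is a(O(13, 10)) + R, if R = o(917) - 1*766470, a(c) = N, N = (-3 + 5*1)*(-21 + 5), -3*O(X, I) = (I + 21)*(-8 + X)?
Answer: -767416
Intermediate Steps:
o(u) = 3 - u
O(X, I) = -(-8 + X)*(21 + I)/3 (O(X, I) = -(I + 21)*(-8 + X)/3 = -(21 + I)*(-8 + X)/3 = -(-8 + X)*(21 + I)/3)
N = -32 (N = (-3 + 5)*(-16) = 2*(-16) = -32)
a(c) = -32
R = -767384 (R = (3 - 1*917) - 1*766470 = (3 - 917) - 766470 = -914 - 766470 = -767384)
a(O(13, 10)) + R = -32 - 767384 = -767416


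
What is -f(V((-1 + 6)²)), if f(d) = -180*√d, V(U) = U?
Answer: 900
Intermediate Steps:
-f(V((-1 + 6)²)) = -(-180)*√((-1 + 6)²) = -(-180)*√(5²) = -(-180)*√25 = -(-180)*5 = -1*(-900) = 900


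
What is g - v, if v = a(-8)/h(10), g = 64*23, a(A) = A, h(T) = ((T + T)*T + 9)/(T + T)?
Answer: 307808/209 ≈ 1472.8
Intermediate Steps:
h(T) = (9 + 2*T²)/(2*T) (h(T) = ((2*T)*T + 9)/((2*T)) = (2*T² + 9)*(1/(2*T)) = (9 + 2*T²)*(1/(2*T)) = (9 + 2*T²)/(2*T))
g = 1472
v = -160/209 (v = -8/(10 + (9/2)/10) = -8/(10 + (9/2)*(⅒)) = -8/(10 + 9/20) = -8/209/20 = -8*20/209 = -160/209 ≈ -0.76555)
g - v = 1472 - 1*(-160/209) = 1472 + 160/209 = 307808/209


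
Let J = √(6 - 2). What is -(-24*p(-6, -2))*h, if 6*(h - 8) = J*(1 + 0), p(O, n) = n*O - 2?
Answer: 2000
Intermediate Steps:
J = 2 (J = √4 = 2)
p(O, n) = -2 + O*n (p(O, n) = O*n - 2 = -2 + O*n)
h = 25/3 (h = 8 + (2*(1 + 0))/6 = 8 + (2*1)/6 = 8 + (⅙)*2 = 8 + ⅓ = 25/3 ≈ 8.3333)
-(-24*p(-6, -2))*h = -(-24*(-2 - 6*(-2)))*25/3 = -(-24*(-2 + 12))*25/3 = -(-24*10)*25/3 = -(-240)*25/3 = -1*(-2000) = 2000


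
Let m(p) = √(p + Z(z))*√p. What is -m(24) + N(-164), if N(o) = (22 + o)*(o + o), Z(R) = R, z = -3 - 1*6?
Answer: 46576 - 6*√10 ≈ 46557.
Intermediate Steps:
z = -9 (z = -3 - 6 = -9)
m(p) = √p*√(-9 + p) (m(p) = √(p - 9)*√p = √(-9 + p)*√p = √p*√(-9 + p))
N(o) = 2*o*(22 + o) (N(o) = (22 + o)*(2*o) = 2*o*(22 + o))
-m(24) + N(-164) = -√24*√(-9 + 24) + 2*(-164)*(22 - 164) = -2*√6*√15 + 2*(-164)*(-142) = -6*√10 + 46576 = 46576 - 6*√10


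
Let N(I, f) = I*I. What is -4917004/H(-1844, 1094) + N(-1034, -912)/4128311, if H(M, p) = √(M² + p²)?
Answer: 97196/375301 - 2458502*√1149293/1149293 ≈ -2293.0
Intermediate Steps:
N(I, f) = I²
-4917004/H(-1844, 1094) + N(-1034, -912)/4128311 = -4917004/√((-1844)² + 1094²) + (-1034)²/4128311 = -4917004/√(3400336 + 1196836) + 1069156*(1/4128311) = -4917004*√1149293/2298586 + 97196/375301 = -2458502*√1149293/1149293 + 97196/375301 = 97196/375301 - 2458502*√1149293/1149293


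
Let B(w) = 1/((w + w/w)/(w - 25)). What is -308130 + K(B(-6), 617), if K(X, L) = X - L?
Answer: -1543704/5 ≈ -3.0874e+5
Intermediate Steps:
B(w) = (-25 + w)/(1 + w) (B(w) = 1/((w + 1)/(-25 + w)) = 1/((1 + w)/(-25 + w)) = (-25 + w)/(1 + w))
-308130 + K(B(-6), 617) = -308130 + ((-25 - 6)/(1 - 6) - 1*617) = -308130 + (-31/(-5) - 617) = -308130 + (-1/5*(-31) - 617) = -308130 + (31/5 - 617) = -308130 - 3054/5 = -1543704/5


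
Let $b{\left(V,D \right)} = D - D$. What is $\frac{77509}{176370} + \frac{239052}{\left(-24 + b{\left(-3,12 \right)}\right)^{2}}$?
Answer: $\frac{195399289}{470320} \approx 415.46$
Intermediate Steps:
$b{\left(V,D \right)} = 0$
$\frac{77509}{176370} + \frac{239052}{\left(-24 + b{\left(-3,12 \right)}\right)^{2}} = \frac{77509}{176370} + \frac{239052}{\left(-24 + 0\right)^{2}} = 77509 \cdot \frac{1}{176370} + \frac{239052}{\left(-24\right)^{2}} = \frac{77509}{176370} + \frac{239052}{576} = \frac{77509}{176370} + 239052 \cdot \frac{1}{576} = \frac{77509}{176370} + \frac{19921}{48} = \frac{195399289}{470320}$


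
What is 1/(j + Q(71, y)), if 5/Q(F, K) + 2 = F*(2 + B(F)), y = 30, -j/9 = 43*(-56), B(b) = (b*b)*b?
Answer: 25411821/550724984717 ≈ 4.6142e-5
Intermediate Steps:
B(b) = b**3 (B(b) = b**2*b = b**3)
j = 21672 (j = -387*(-56) = -9*(-2408) = 21672)
Q(F, K) = 5/(-2 + F*(2 + F**3))
1/(j + Q(71, y)) = 1/(21672 + 5/(-2 + 71**4 + 2*71)) = 1/(21672 + 5/(-2 + 25411681 + 142)) = 1/(21672 + 5/25411821) = 1/(550724984717/25411821) = 25411821/550724984717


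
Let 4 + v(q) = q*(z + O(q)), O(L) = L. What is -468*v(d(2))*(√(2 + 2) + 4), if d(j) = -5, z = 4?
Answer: -2808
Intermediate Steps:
v(q) = -4 + q*(4 + q)
-468*v(d(2))*(√(2 + 2) + 4) = -468*(-4 + (-5)² + 4*(-5))*(√(2 + 2) + 4) = -468*(-4 + 25 - 20)*(√4 + 4) = -468*(2 + 4) = -468*6 = -2808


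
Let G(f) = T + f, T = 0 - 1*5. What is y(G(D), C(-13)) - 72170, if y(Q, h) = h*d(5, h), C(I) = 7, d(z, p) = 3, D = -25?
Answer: -72149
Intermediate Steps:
T = -5 (T = 0 - 5 = -5)
G(f) = -5 + f
y(Q, h) = 3*h (y(Q, h) = h*3 = 3*h)
y(G(D), C(-13)) - 72170 = 3*7 - 72170 = 21 - 72170 = -72149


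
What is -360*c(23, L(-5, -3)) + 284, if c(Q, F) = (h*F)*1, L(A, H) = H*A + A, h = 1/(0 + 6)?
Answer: -316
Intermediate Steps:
h = 1/6 ≈ 0.16667
L(A, H) = A + A*H (L(A, H) = A*H + A = A + A*H)
c(Q, F) = F/6 (c(Q, F) = (F/6)*1 = F/6)
-360*c(23, L(-5, -3)) + 284 = -60*(-5*(1 - 3)) + 284 = -60*(-5*(-2)) + 284 = -60*10 + 284 = -360*5/3 + 284 = -600 + 284 = -316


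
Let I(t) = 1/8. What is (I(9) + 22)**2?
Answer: 31329/64 ≈ 489.52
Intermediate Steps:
I(t) = 1/8
(I(9) + 22)**2 = (1/8 + 22)**2 = (177/8)**2 = 31329/64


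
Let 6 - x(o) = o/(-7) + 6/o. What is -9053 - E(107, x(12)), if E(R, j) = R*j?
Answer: -137549/14 ≈ -9824.9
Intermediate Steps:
x(o) = 6 - 6/o + o/7 (x(o) = 6 - (o/(-7) + 6/o) = 6 - (o*(-1/7) + 6/o) = 6 - (-o/7 + 6/o) = 6 - (6/o - o/7) = 6 + (-6/o + o/7) = 6 - 6/o + o/7)
-9053 - E(107, x(12)) = -9053 - 107*(6 - 6/12 + (1/7)*12) = -9053 - 107*(6 - 6*1/12 + 12/7) = -9053 - 107*(6 - 1/2 + 12/7) = -9053 - 107*101/14 = -9053 - 1*10807/14 = -9053 - 10807/14 = -137549/14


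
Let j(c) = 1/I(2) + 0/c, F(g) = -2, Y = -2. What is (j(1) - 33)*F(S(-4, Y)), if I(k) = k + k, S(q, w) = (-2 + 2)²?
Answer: 131/2 ≈ 65.500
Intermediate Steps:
S(q, w) = 0 (S(q, w) = 0² = 0)
I(k) = 2*k
j(c) = ¼ (j(c) = 1/(2*2) + 0/c = 1/4 + 0 = 1*(¼) + 0 = ¼ + 0 = ¼)
(j(1) - 33)*F(S(-4, Y)) = (¼ - 33)*(-2) = -131/4*(-2) = 131/2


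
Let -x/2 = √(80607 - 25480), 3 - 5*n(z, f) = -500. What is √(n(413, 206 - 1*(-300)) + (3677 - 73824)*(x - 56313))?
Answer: √(98754702790 + 3507350*√55127)/5 ≈ 63112.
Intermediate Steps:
n(z, f) = 503/5 (n(z, f) = ⅗ - ⅕*(-500) = ⅗ + 100 = 503/5)
x = -2*√55127 (x = -2*√(80607 - 25480) = -2*√55127 ≈ -469.58)
√(n(413, 206 - 1*(-300)) + (3677 - 73824)*(x - 56313)) = √(503/5 + (3677 - 73824)*(-2*√55127 - 56313)) = √(503/5 - 70147*(-56313 - 2*√55127)) = √(503/5 + (3950188011 + 140294*√55127)) = √(19750940558/5 + 140294*√55127)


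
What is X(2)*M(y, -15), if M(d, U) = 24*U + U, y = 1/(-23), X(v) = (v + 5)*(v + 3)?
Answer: -13125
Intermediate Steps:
X(v) = (3 + v)*(5 + v) (X(v) = (5 + v)*(3 + v) = (3 + v)*(5 + v))
y = -1/23 ≈ -0.043478
M(d, U) = 25*U
X(2)*M(y, -15) = (15 + 2**2 + 8*2)*(25*(-15)) = (15 + 4 + 16)*(-375) = 35*(-375) = -13125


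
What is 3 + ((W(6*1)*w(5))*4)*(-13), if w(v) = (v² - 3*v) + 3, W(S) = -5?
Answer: 3383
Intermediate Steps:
w(v) = 3 + v² - 3*v
3 + ((W(6*1)*w(5))*4)*(-13) = 3 + (-5*(3 + 5² - 3*5)*4)*(-13) = 3 + (-5*(3 + 25 - 15)*4)*(-13) = 3 + (-5*13*4)*(-13) = 3 - 65*4*(-13) = 3 - 260*(-13) = 3 + 3380 = 3383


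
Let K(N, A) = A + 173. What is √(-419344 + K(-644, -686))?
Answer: I*√419857 ≈ 647.96*I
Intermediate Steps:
K(N, A) = 173 + A
√(-419344 + K(-644, -686)) = √(-419344 + (173 - 686)) = √(-419344 - 513) = √(-419857) = I*√419857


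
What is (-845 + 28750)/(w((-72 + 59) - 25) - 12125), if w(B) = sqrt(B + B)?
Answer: -338348125/147015701 - 55810*I*sqrt(19)/147015701 ≈ -2.3014 - 0.0016547*I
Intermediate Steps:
w(B) = sqrt(2)*sqrt(B) (w(B) = sqrt(2*B) = sqrt(2)*sqrt(B))
(-845 + 28750)/(w((-72 + 59) - 25) - 12125) = (-845 + 28750)/(sqrt(2)*sqrt((-72 + 59) - 25) - 12125) = 27905/(sqrt(2)*sqrt(-13 - 25) - 12125) = 27905/(sqrt(2)*sqrt(-38) - 12125) = 27905/(sqrt(2)*(I*sqrt(38)) - 12125) = 27905/(2*I*sqrt(19) - 12125) = 27905/(-12125 + 2*I*sqrt(19))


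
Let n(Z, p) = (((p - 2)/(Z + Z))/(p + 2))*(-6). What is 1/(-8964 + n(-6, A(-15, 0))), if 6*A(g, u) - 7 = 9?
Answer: -14/125495 ≈ -0.00011156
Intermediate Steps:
A(g, u) = 8/3 (A(g, u) = 7/6 + (⅙)*9 = 7/6 + 3/2 = 8/3)
n(Z, p) = -3*(-2 + p)/(Z*(2 + p)) (n(Z, p) = (((-2 + p)/((2*Z)))/(2 + p))*(-6) = (((-2 + p)*(1/(2*Z)))/(2 + p))*(-6) = (((-2 + p)/(2*Z))/(2 + p))*(-6) = ((-2 + p)/(2*Z*(2 + p)))*(-6) = -3*(-2 + p)/(Z*(2 + p)))
1/(-8964 + n(-6, A(-15, 0))) = 1/(-8964 + 3*(2 - 1*8/3)/(-6*(2 + 8/3))) = 1/(-8964 + 3*(-⅙)*(2 - 8/3)/(14/3)) = 1/(-8964 + 3*(-⅙)*(3/14)*(-⅔)) = 1/(-8964 + 1/14) = 1/(-125495/14) = -14/125495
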